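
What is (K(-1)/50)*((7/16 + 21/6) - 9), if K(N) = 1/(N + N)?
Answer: 81/1600 ≈ 0.050625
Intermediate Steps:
K(N) = 1/(2*N)
(K(-1)/50)*((7/16 + 21/6) - 9) = (((½)/(-1))/50)*((7/16 + 21/6) - 9) = (((½)*(-1))*(1/50))*((7*(1/16) + 21*(⅙)) - 9) = (-½*1/50)*((7/16 + 7/2) - 9) = -(63/16 - 9)/100 = -1/100*(-81/16) = 81/1600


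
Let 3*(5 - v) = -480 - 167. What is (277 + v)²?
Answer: 2229049/9 ≈ 2.4767e+5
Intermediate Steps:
v = 662/3 (v = 5 - (-480 - 167)/3 = 5 - ⅓*(-647) = 5 + 647/3 = 662/3 ≈ 220.67)
(277 + v)² = (277 + 662/3)² = (1493/3)² = 2229049/9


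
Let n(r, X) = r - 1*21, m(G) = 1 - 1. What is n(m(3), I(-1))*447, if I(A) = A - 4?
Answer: -9387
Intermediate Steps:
I(A) = -4 + A
m(G) = 0
n(r, X) = -21 + r (n(r, X) = r - 21 = -21 + r)
n(m(3), I(-1))*447 = (-21 + 0)*447 = -21*447 = -9387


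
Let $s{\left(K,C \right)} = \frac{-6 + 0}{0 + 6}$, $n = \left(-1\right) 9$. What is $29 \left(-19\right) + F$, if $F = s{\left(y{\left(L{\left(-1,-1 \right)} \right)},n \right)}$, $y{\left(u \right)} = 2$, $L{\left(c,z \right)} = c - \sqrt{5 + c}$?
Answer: $-552$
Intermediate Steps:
$n = -9$
$s{\left(K,C \right)} = -1$ ($s{\left(K,C \right)} = - \frac{6}{6} = \left(-6\right) \frac{1}{6} = -1$)
$F = -1$
$29 \left(-19\right) + F = 29 \left(-19\right) - 1 = -551 - 1 = -552$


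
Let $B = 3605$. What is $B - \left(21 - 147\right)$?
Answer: $3731$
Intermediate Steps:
$B - \left(21 - 147\right) = 3605 - \left(21 - 147\right) = 3605 - -126 = 3605 + 126 = 3731$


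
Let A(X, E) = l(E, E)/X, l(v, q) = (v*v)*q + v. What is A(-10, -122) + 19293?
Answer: 200890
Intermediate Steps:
l(v, q) = v + q*v² (l(v, q) = v²*q + v = q*v² + v = v + q*v²)
A(X, E) = E*(1 + E²)/X (A(X, E) = (E*(1 + E*E))/X = (E*(1 + E²))/X = E*(1 + E²)/X)
A(-10, -122) + 19293 = (-122 + (-122)³)/(-10) + 19293 = -(-122 - 1815848)/10 + 19293 = -⅒*(-1815970) + 19293 = 181597 + 19293 = 200890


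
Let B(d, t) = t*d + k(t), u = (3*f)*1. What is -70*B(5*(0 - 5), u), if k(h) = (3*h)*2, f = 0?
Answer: 0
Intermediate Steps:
k(h) = 6*h
u = 0 (u = (3*0)*1 = 0*1 = 0)
B(d, t) = 6*t + d*t (B(d, t) = t*d + 6*t = d*t + 6*t = 6*t + d*t)
-70*B(5*(0 - 5), u) = -0*(6 + 5*(0 - 5)) = -0*(6 + 5*(-5)) = -0*(6 - 25) = -0*(-19) = -70*0 = 0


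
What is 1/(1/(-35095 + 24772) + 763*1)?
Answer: 10323/7876448 ≈ 0.0013106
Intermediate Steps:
1/(1/(-35095 + 24772) + 763*1) = 1/(1/(-10323) + 763) = 1/(-1/10323 + 763) = 1/(7876448/10323) = 10323/7876448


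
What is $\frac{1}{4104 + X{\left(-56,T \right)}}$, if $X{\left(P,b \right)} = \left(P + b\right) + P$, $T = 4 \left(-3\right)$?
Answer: $\frac{1}{3980} \approx 0.00025126$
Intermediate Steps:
$T = -12$
$X{\left(P,b \right)} = b + 2 P$
$\frac{1}{4104 + X{\left(-56,T \right)}} = \frac{1}{4104 + \left(-12 + 2 \left(-56\right)\right)} = \frac{1}{4104 - 124} = \frac{1}{3980}$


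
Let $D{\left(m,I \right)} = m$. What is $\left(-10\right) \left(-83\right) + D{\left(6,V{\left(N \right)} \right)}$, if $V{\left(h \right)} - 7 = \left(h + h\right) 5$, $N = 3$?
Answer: $836$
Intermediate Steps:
$V{\left(h \right)} = 7 + 10 h$ ($V{\left(h \right)} = 7 + \left(h + h\right) 5 = 7 + 2 h 5 = 7 + 10 h$)
$\left(-10\right) \left(-83\right) + D{\left(6,V{\left(N \right)} \right)} = \left(-10\right) \left(-83\right) + 6 = 830 + 6 = 836$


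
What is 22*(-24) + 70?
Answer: -458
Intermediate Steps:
22*(-24) + 70 = -528 + 70 = -458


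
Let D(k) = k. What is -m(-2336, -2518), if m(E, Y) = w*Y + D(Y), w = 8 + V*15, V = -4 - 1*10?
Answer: -506118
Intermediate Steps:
V = -14 (V = -4 - 10 = -14)
w = -202 (w = 8 - 14*15 = 8 - 210 = -202)
m(E, Y) = -201*Y (m(E, Y) = -202*Y + Y = -201*Y)
-m(-2336, -2518) = -(-201)*(-2518) = -1*506118 = -506118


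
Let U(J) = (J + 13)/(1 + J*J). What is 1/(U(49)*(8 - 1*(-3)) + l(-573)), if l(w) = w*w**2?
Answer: -1201/225947152576 ≈ -5.3154e-9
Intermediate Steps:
U(J) = (13 + J)/(1 + J**2)
l(w) = w**3
1/(U(49)*(8 - 1*(-3)) + l(-573)) = 1/(((13 + 49)/(1 + 49**2))*(8 - 1*(-3)) + (-573)**3) = 1/((62/(1 + 2401))*(8 + 3) - 188132517) = 1/((62/2402)*11 - 188132517) = 1/(((1/2402)*62)*11 - 188132517) = 1/((31/1201)*11 - 188132517) = 1/(341/1201 - 188132517) = 1/(-225947152576/1201) = -1201/225947152576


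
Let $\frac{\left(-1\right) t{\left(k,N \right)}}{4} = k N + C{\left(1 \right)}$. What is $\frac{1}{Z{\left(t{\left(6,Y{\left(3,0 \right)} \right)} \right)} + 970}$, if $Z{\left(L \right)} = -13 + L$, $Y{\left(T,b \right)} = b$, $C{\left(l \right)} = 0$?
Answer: $\frac{1}{957} \approx 0.0010449$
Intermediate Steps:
$t{\left(k,N \right)} = - 4 N k$ ($t{\left(k,N \right)} = - 4 \left(k N + 0\right) = - 4 \left(N k + 0\right) = - 4 N k$)
$\frac{1}{Z{\left(t{\left(6,Y{\left(3,0 \right)} \right)} \right)} + 970} = \frac{1}{\left(-13 - 0 \cdot 6\right) + 970} = \frac{1}{\left(-13 + 0\right) + 970} = \frac{1}{-13 + 970} = \frac{1}{957}$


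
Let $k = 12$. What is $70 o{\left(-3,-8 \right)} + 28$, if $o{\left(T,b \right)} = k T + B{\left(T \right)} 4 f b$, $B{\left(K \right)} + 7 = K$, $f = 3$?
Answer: $64708$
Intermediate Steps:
$B{\left(K \right)} = -7 + K$
$o{\left(T,b \right)} = 12 T + b \left(-84 + 12 T\right)$ ($o{\left(T,b \right)} = 12 T + \left(-7 + T\right) 4 \cdot 3 b = 12 T + \left(-28 + 4 T\right) 3 b = 12 T + \left(-84 + 12 T\right) b = 12 T + b \left(-84 + 12 T\right)$)
$70 o{\left(-3,-8 \right)} + 28 = 70 \left(12 \left(-3\right) + 12 \left(-8\right) \left(-7 - 3\right)\right) + 28 = 70 \left(-36 + 12 \left(-8\right) \left(-10\right)\right) + 28 = 70 \left(-36 + 960\right) + 28 = 70 \cdot 924 + 28 = 64680 + 28 = 64708$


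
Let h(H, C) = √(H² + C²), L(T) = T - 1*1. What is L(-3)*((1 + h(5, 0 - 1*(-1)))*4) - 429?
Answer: -445 - 16*√26 ≈ -526.58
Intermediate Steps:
L(T) = -1 + T (L(T) = T - 1 = -1 + T)
h(H, C) = √(C² + H²)
L(-3)*((1 + h(5, 0 - 1*(-1)))*4) - 429 = (-1 - 3)*((1 + √((0 - 1*(-1))² + 5²))*4) - 429 = -4*(1 + √((0 + 1)² + 25))*4 - 429 = -4*(1 + √(1² + 25))*4 - 429 = -4*(1 + √(1 + 25))*4 - 429 = -4*(1 + √26)*4 - 429 = -4*(4 + 4*√26) - 429 = (-16 - 16*√26) - 429 = -445 - 16*√26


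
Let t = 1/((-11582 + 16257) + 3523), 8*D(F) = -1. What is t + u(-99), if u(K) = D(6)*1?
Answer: -4095/32792 ≈ -0.12488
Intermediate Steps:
D(F) = -⅛ (D(F) = (⅛)*(-1) = -⅛)
t = 1/8198 (t = 1/(4675 + 3523) = 1/8198 ≈ 0.00012198)
u(K) = -⅛ (u(K) = -⅛*1 = -⅛)
t + u(-99) = 1/8198 - ⅛ = -4095/32792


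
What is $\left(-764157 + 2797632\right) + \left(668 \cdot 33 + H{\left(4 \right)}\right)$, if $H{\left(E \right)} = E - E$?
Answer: $2055519$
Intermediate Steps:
$H{\left(E \right)} = 0$
$\left(-764157 + 2797632\right) + \left(668 \cdot 33 + H{\left(4 \right)}\right) = \left(-764157 + 2797632\right) + \left(668 \cdot 33 + 0\right) = 2033475 + \left(22044 + 0\right) = 2033475 + 22044 = 2055519$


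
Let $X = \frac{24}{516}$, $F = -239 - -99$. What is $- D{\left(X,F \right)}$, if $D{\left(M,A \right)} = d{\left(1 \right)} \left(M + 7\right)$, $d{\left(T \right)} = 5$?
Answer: $- \frac{1515}{43} \approx -35.233$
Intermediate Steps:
$F = -140$ ($F = -239 + 99 = -140$)
$X = \frac{2}{43}$ ($X = 24 \cdot \frac{1}{516} = \frac{2}{43} \approx 0.046512$)
$D{\left(M,A \right)} = 35 + 5 M$ ($D{\left(M,A \right)} = 5 \left(M + 7\right) = 5 \left(7 + M\right) = 35 + 5 M$)
$- D{\left(X,F \right)} = - (35 + 5 \cdot \frac{2}{43}) = - (35 + \frac{10}{43}) = \left(-1\right) \frac{1515}{43} = - \frac{1515}{43}$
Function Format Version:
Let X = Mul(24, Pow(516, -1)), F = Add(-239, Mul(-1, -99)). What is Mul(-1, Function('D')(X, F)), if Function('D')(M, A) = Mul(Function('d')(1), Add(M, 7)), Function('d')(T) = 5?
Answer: Rational(-1515, 43) ≈ -35.233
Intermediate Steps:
F = -140 (F = Add(-239, 99) = -140)
X = Rational(2, 43) (X = Mul(24, Rational(1, 516)) = Rational(2, 43) ≈ 0.046512)
Function('D')(M, A) = Add(35, Mul(5, M)) (Function('D')(M, A) = Mul(5, Add(M, 7)) = Mul(5, Add(7, M)) = Add(35, Mul(5, M)))
Mul(-1, Function('D')(X, F)) = Mul(-1, Add(35, Mul(5, Rational(2, 43)))) = Mul(-1, Add(35, Rational(10, 43))) = Mul(-1, Rational(1515, 43)) = Rational(-1515, 43)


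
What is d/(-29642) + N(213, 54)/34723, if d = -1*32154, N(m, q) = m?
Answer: 561398544/514629583 ≈ 1.0909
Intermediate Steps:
d = -32154
d/(-29642) + N(213, 54)/34723 = -32154/(-29642) + 213/34723 = -32154*(-1/29642) + 213*(1/34723) = 16077/14821 + 213/34723 = 561398544/514629583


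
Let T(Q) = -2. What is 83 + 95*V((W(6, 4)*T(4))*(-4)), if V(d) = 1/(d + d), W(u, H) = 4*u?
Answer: 31967/384 ≈ 83.247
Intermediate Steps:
V(d) = 1/(2*d)
83 + 95*V((W(6, 4)*T(4))*(-4)) = 83 + 95*(1/(2*((((4*6)*(-2))*(-4))))) = 83 + 95*(1/(2*(((24*(-2))*(-4))))) = 83 + 95*(1/(2*((-48*(-4))))) = 83 + 95*((½)/192) = 83 + 95*((½)*(1/192)) = 83 + 95*(1/384) = 83 + 95/384 = 31967/384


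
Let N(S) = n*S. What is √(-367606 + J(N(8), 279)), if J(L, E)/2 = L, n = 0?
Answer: I*√367606 ≈ 606.3*I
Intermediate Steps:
N(S) = 0 (N(S) = 0*S = 0)
J(L, E) = 2*L
√(-367606 + J(N(8), 279)) = √(-367606 + 2*0) = √(-367606 + 0) = √(-367606) = I*√367606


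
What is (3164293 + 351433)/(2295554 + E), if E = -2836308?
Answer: -1757863/270377 ≈ -6.5015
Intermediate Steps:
(3164293 + 351433)/(2295554 + E) = (3164293 + 351433)/(2295554 - 2836308) = 3515726/(-540754) = 3515726*(-1/540754) = -1757863/270377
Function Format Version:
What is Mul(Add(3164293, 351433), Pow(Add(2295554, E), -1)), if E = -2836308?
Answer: Rational(-1757863, 270377) ≈ -6.5015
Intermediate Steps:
Mul(Add(3164293, 351433), Pow(Add(2295554, E), -1)) = Mul(Add(3164293, 351433), Pow(Add(2295554, -2836308), -1)) = Mul(3515726, Pow(-540754, -1)) = Mul(3515726, Rational(-1, 540754)) = Rational(-1757863, 270377)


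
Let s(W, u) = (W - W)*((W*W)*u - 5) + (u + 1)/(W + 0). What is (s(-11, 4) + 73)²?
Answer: 636804/121 ≈ 5262.8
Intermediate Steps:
s(W, u) = (1 + u)/W (s(W, u) = 0*(W²*u - 5) + (1 + u)/W = 0*(u*W² - 5) + (1 + u)/W = 0*(-5 + u*W²) + (1 + u)/W = 0 + (1 + u)/W = (1 + u)/W)
(s(-11, 4) + 73)² = ((1 + 4)/(-11) + 73)² = (-1/11*5 + 73)² = (-5/11 + 73)² = (798/11)² = 636804/121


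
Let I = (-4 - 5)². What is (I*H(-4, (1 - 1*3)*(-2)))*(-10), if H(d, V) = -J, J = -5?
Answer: -4050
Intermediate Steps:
H(d, V) = 5 (H(d, V) = -1*(-5) = 5)
I = 81 (I = (-9)² = 81)
(I*H(-4, (1 - 1*3)*(-2)))*(-10) = (81*5)*(-10) = 405*(-10) = -4050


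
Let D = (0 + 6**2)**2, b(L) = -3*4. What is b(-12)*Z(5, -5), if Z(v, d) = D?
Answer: -15552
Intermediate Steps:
b(L) = -12
D = 1296 (D = (0 + 36)**2 = 36**2 = 1296)
Z(v, d) = 1296
b(-12)*Z(5, -5) = -12*1296 = -15552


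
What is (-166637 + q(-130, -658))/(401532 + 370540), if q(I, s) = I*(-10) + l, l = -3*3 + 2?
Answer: -20668/96509 ≈ -0.21416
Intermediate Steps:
l = -7 (l = -9 + 2 = -7)
q(I, s) = -7 - 10*I (q(I, s) = I*(-10) - 7 = -10*I - 7 = -7 - 10*I)
(-166637 + q(-130, -658))/(401532 + 370540) = (-166637 + (-7 - 10*(-130)))/(401532 + 370540) = (-166637 + (-7 + 1300))/772072 = (-166637 + 1293)*(1/772072) = -165344*1/772072 = -20668/96509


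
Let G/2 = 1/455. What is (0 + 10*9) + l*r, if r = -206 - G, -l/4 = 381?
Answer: 142888518/455 ≈ 3.1404e+5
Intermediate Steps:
G = 2/455 ≈ 0.0043956
l = -1524 (l = -4*381 = -1524)
r = -93732/455 (r = -206 - 1*2/455 = -206 - 2/455 = -93732/455 ≈ -206.00)
(0 + 10*9) + l*r = (0 + 10*9) - 1524*(-93732/455) = (0 + 90) + 142847568/455 = 90 + 142847568/455 = 142888518/455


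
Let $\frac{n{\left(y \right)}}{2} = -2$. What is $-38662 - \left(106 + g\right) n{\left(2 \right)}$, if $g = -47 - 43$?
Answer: $-38598$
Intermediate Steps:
$n{\left(y \right)} = -4$ ($n{\left(y \right)} = 2 \left(-2\right) = -4$)
$g = -90$ ($g = -47 - 43 = -90$)
$-38662 - \left(106 + g\right) n{\left(2 \right)} = -38662 - \left(106 - 90\right) \left(-4\right) = -38662 - 16 \left(-4\right) = -38662 - -64 = -38662 + 64 = -38598$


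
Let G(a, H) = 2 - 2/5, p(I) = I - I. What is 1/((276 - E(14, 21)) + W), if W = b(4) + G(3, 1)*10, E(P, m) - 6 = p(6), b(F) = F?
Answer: 1/290 ≈ 0.0034483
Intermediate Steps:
p(I) = 0
E(P, m) = 6 (E(P, m) = 6 + 0 = 6)
G(a, H) = 8/5 (G(a, H) = 2 - 2*⅕ = 2 - ⅖ = 8/5)
W = 20 (W = 4 + (8/5)*10 = 4 + 16 = 20)
1/((276 - E(14, 21)) + W) = 1/((276 - 1*6) + 20) = 1/((276 - 6) + 20) = 1/(270 + 20) = 1/290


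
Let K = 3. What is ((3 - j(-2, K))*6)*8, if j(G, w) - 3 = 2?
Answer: -96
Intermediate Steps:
j(G, w) = 5 (j(G, w) = 3 + 2 = 5)
((3 - j(-2, K))*6)*8 = ((3 - 1*5)*6)*8 = ((3 - 5)*6)*8 = -2*6*8 = -12*8 = -96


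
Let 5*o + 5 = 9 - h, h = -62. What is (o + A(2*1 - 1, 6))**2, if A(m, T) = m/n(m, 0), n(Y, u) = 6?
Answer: 160801/900 ≈ 178.67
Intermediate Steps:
A(m, T) = m/6
o = 66/5 (o = -1 + (9 - 1*(-62))/5 = -1 + (9 + 62)/5 = -1 + (1/5)*71 = -1 + 71/5 = 66/5 ≈ 13.200)
(o + A(2*1 - 1, 6))**2 = (66/5 + (2*1 - 1)/6)**2 = (66/5 + (2 - 1)/6)**2 = (66/5 + (1/6)*1)**2 = (66/5 + 1/6)**2 = (401/30)**2 = 160801/900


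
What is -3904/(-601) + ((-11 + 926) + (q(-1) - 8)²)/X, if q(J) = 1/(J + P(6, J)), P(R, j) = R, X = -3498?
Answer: 54457134/8759575 ≈ 6.2169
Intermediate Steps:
q(J) = 1/(6 + J) (q(J) = 1/(J + 6) = 1/(6 + J))
-3904/(-601) + ((-11 + 926) + (q(-1) - 8)²)/X = -3904/(-601) + ((-11 + 926) + (1/(6 - 1) - 8)²)/(-3498) = -3904*(-1/601) + (915 + (1/5 - 8)²)*(-1/3498) = 3904/601 + (915 + (⅕ - 8)²)*(-1/3498) = 3904/601 + (915 + (-39/5)²)*(-1/3498) = 3904/601 + (915 + 1521/25)*(-1/3498) = 3904/601 + (24396/25)*(-1/3498) = 3904/601 - 4066/14575 = 54457134/8759575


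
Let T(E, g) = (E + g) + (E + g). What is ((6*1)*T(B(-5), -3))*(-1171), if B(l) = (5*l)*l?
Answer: -1714344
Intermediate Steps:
B(l) = 5*l**2
T(E, g) = 2*E + 2*g
((6*1)*T(B(-5), -3))*(-1171) = ((6*1)*(2*(5*(-5)**2) + 2*(-3)))*(-1171) = (6*(2*(5*25) - 6))*(-1171) = (6*(2*125 - 6))*(-1171) = (6*(250 - 6))*(-1171) = (6*244)*(-1171) = 1464*(-1171) = -1714344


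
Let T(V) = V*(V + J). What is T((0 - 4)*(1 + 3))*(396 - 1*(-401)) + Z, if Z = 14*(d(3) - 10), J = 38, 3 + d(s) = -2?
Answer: -280754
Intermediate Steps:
d(s) = -5 (d(s) = -3 - 2 = -5)
Z = -210 (Z = 14*(-5 - 10) = 14*(-15) = -210)
T(V) = V*(38 + V) (T(V) = V*(V + 38) = V*(38 + V))
T((0 - 4)*(1 + 3))*(396 - 1*(-401)) + Z = (((0 - 4)*(1 + 3))*(38 + (0 - 4)*(1 + 3)))*(396 - 1*(-401)) - 210 = ((-4*4)*(38 - 4*4))*(396 + 401) - 210 = -16*(38 - 16)*797 - 210 = -16*22*797 - 210 = -352*797 - 210 = -280544 - 210 = -280754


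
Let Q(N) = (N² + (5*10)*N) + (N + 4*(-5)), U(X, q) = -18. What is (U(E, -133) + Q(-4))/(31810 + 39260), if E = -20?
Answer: -113/35535 ≈ -0.0031800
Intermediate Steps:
Q(N) = -20 + N² + 51*N (Q(N) = (N² + 50*N) + (N - 20) = (N² + 50*N) + (-20 + N) = -20 + N² + 51*N)
(U(E, -133) + Q(-4))/(31810 + 39260) = (-18 + (-20 + (-4)² + 51*(-4)))/(31810 + 39260) = (-18 + (-20 + 16 - 204))/71070 = (-18 - 208)*(1/71070) = -226*1/71070 = -113/35535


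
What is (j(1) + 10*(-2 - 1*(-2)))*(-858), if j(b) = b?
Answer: -858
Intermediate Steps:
(j(1) + 10*(-2 - 1*(-2)))*(-858) = (1 + 10*(-2 - 1*(-2)))*(-858) = (1 + 10*(-2 + 2))*(-858) = (1 + 10*0)*(-858) = (1 + 0)*(-858) = 1*(-858) = -858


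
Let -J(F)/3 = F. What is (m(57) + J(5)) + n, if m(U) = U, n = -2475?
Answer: -2433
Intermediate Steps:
J(F) = -3*F
(m(57) + J(5)) + n = (57 - 3*5) - 2475 = (57 - 15) - 2475 = 42 - 2475 = -2433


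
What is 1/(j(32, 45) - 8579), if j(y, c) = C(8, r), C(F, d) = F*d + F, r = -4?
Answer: -1/8603 ≈ -0.00011624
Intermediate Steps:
C(F, d) = F + F*d
j(y, c) = -24 (j(y, c) = 8*(1 - 4) = 8*(-3) = -24)
1/(j(32, 45) - 8579) = 1/(-24 - 8579) = 1/(-8603) = -1/8603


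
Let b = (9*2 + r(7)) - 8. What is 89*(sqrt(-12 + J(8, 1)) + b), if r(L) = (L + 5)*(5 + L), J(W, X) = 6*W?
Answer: 14240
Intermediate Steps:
r(L) = (5 + L)**2 (r(L) = (5 + L)*(5 + L) = (5 + L)**2)
b = 154 (b = (9*2 + (5 + 7)**2) - 8 = (18 + 12**2) - 8 = (18 + 144) - 8 = 162 - 8 = 154)
89*(sqrt(-12 + J(8, 1)) + b) = 89*(sqrt(-12 + 6*8) + 154) = 89*(sqrt(-12 + 48) + 154) = 89*(sqrt(36) + 154) = 89*(6 + 154) = 89*160 = 14240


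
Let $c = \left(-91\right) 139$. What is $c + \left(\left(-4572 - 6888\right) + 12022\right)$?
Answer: $-12087$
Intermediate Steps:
$c = -12649$
$c + \left(\left(-4572 - 6888\right) + 12022\right) = -12649 + \left(\left(-4572 - 6888\right) + 12022\right) = -12649 + \left(-11460 + 12022\right) = -12649 + 562 = -12087$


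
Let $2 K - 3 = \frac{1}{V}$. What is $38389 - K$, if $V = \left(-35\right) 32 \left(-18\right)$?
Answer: $\frac{1547783999}{40320} \approx 38388.0$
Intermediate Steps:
$V = 20160$ ($V = \left(-1120\right) \left(-18\right) = 20160$)
$K = \frac{60481}{40320}$ ($K = \frac{3}{2} + \frac{1}{2 \cdot 20160} = \frac{3}{2} + \frac{1}{2} \cdot \frac{1}{20160} = \frac{3}{2} + \frac{1}{40320} = \frac{60481}{40320} \approx 1.5$)
$38389 - K = 38389 - \frac{60481}{40320} = \frac{1547783999}{40320}$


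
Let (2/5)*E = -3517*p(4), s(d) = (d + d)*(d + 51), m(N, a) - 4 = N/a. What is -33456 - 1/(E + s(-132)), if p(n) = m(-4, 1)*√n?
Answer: -715423105/21384 ≈ -33456.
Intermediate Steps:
m(N, a) = 4 + N/a
s(d) = 2*d*(51 + d) (s(d) = (2*d)*(51 + d) = 2*d*(51 + d))
p(n) = 0 (p(n) = (4 - 4/1)*√n = (4 - 4*1)*√n = (4 - 4)*√n = 0*√n = 0)
E = 0 (E = 5*(-3517*0)/2 = (5/2)*0 = 0)
-33456 - 1/(E + s(-132)) = -33456 - 1/(0 + 2*(-132)*(51 - 132)) = -33456 - 1/(0 + 2*(-132)*(-81)) = -33456 - 1/(0 + 21384) = -33456 - 1/21384 = -715423105/21384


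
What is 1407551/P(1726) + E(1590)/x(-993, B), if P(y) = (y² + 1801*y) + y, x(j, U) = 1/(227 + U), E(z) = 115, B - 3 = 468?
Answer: 488791766111/6089328 ≈ 80270.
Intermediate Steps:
B = 471 (B = 3 + 468 = 471)
P(y) = y² + 1802*y
1407551/P(1726) + E(1590)/x(-993, B) = 1407551/((1726*(1802 + 1726))) + 115/(1/(227 + 471)) = 1407551/((1726*3528)) + 115/(1/698) = 1407551/6089328 + 115/(1/698) = 1407551*(1/6089328) + 115*698 = 1407551/6089328 + 80270 = 488791766111/6089328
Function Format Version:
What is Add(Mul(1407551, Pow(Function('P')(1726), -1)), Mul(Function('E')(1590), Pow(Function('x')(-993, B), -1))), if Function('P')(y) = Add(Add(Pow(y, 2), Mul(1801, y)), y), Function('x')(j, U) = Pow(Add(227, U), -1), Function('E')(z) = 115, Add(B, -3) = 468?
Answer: Rational(488791766111, 6089328) ≈ 80270.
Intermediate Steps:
B = 471 (B = Add(3, 468) = 471)
Function('P')(y) = Add(Pow(y, 2), Mul(1802, y))
Add(Mul(1407551, Pow(Function('P')(1726), -1)), Mul(Function('E')(1590), Pow(Function('x')(-993, B), -1))) = Add(Mul(1407551, Pow(Mul(1726, Add(1802, 1726)), -1)), Mul(115, Pow(Pow(Add(227, 471), -1), -1))) = Add(Mul(1407551, Pow(Mul(1726, 3528), -1)), Mul(115, Pow(Pow(698, -1), -1))) = Add(Mul(1407551, Pow(6089328, -1)), Mul(115, Pow(Rational(1, 698), -1))) = Add(Mul(1407551, Rational(1, 6089328)), Mul(115, 698)) = Add(Rational(1407551, 6089328), 80270) = Rational(488791766111, 6089328)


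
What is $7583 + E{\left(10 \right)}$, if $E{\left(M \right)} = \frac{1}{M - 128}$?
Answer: $\frac{894793}{118} \approx 7583.0$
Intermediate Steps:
$E{\left(M \right)} = \frac{1}{-128 + M}$
$7583 + E{\left(10 \right)} = 7583 + \frac{1}{-128 + 10} = 7583 + \frac{1}{-118} = 7583 - \frac{1}{118} = \frac{894793}{118}$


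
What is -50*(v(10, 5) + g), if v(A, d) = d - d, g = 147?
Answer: -7350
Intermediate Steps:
v(A, d) = 0
-50*(v(10, 5) + g) = -50*(0 + 147) = -50*147 = -7350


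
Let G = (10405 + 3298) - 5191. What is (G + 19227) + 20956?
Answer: 48695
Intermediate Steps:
G = 8512 (G = 13703 - 5191 = 8512)
(G + 19227) + 20956 = (8512 + 19227) + 20956 = 27739 + 20956 = 48695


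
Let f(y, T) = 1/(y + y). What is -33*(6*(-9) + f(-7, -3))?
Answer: 24981/14 ≈ 1784.4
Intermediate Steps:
f(y, T) = 1/(2*y)
-33*(6*(-9) + f(-7, -3)) = -33*(6*(-9) + (1/2)/(-7)) = -33*(-54 + (1/2)*(-1/7)) = -33*(-54 - 1/14) = -33*(-757/14) = 24981/14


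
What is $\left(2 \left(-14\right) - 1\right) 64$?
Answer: $-1856$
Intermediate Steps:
$\left(2 \left(-14\right) - 1\right) 64 = \left(-28 - 1\right) 64 = \left(-29\right) 64 = -1856$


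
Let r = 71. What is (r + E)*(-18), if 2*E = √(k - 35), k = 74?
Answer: -1278 - 9*√39 ≈ -1334.2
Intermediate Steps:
E = √39/2 (E = √(74 - 35)/2 = √39/2 ≈ 3.1225)
(r + E)*(-18) = (71 + √39/2)*(-18) = -1278 - 9*√39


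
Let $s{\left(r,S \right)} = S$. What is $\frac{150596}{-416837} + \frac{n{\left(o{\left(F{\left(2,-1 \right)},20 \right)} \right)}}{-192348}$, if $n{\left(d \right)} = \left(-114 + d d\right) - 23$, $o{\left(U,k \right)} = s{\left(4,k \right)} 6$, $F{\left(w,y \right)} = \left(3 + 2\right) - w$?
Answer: $- \frac{34912185539}{80177763276} \approx -0.43543$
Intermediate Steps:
$F{\left(w,y \right)} = 5 - w$
$o{\left(U,k \right)} = 6 k$ ($o{\left(U,k \right)} = k 6 = 6 k$)
$n{\left(d \right)} = -137 + d^{2}$ ($n{\left(d \right)} = \left(-114 + d^{2}\right) - 23 = -137 + d^{2}$)
$\frac{150596}{-416837} + \frac{n{\left(o{\left(F{\left(2,-1 \right)},20 \right)} \right)}}{-192348} = \frac{150596}{-416837} + \frac{-137 + \left(6 \cdot 20\right)^{2}}{-192348} = 150596 \left(- \frac{1}{416837}\right) + \left(-137 + 120^{2}\right) \left(- \frac{1}{192348}\right) = - \frac{150596}{416837} + \left(-137 + 14400\right) \left(- \frac{1}{192348}\right) = - \frac{150596}{416837} + 14263 \left(- \frac{1}{192348}\right) = - \frac{150596}{416837} - \frac{14263}{192348} = - \frac{34912185539}{80177763276}$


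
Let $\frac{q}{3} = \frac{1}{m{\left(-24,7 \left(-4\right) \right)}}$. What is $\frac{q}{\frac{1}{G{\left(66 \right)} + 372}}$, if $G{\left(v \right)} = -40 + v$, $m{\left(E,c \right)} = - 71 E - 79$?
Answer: $\frac{1194}{1625} \approx 0.73477$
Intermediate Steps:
$m{\left(E,c \right)} = -79 - 71 E$
$q = \frac{3}{1625}$ ($q = \frac{3}{-79 - -1704} = \frac{3}{-79 + 1704} = \frac{3}{1625} \approx 0.0018462$)
$\frac{q}{\frac{1}{G{\left(66 \right)} + 372}} = \frac{3}{1625 \frac{1}{\left(-40 + 66\right) + 372}} = \frac{3}{1625 \frac{1}{26 + 372}} = \frac{3}{1625 \cdot \frac{1}{398}} = \frac{3 \frac{1}{\frac{1}{398}}}{1625} = \frac{3}{1625} \cdot 398 = \frac{1194}{1625}$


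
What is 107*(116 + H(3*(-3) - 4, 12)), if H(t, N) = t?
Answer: 11021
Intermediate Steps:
107*(116 + H(3*(-3) - 4, 12)) = 107*(116 + (3*(-3) - 4)) = 107*(116 + (-9 - 4)) = 107*(116 - 13) = 107*103 = 11021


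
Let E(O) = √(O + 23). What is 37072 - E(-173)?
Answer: 37072 - 5*I*√6 ≈ 37072.0 - 12.247*I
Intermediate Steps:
E(O) = √(23 + O)
37072 - E(-173) = 37072 - √(23 - 173) = 37072 - √(-150) = 37072 - 5*I*√6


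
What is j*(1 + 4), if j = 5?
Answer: 25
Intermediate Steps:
j*(1 + 4) = 5*(1 + 4) = 5*5 = 25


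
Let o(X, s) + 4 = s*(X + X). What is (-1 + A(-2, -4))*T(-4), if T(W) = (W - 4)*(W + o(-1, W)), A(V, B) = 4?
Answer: 0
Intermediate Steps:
o(X, s) = -4 + 2*X*s (o(X, s) = -4 + s*(X + X) = -4 + s*(2*X) = -4 + 2*X*s)
T(W) = (-4 + W)*(-4 - W) (T(W) = (W - 4)*(W + (-4 + 2*(-1)*W)) = (-4 + W)*(W + (-4 - 2*W)) = (-4 + W)*(-4 - W))
(-1 + A(-2, -4))*T(-4) = (-1 + 4)*(16 - 1*(-4)**2) = 3*(16 - 1*16) = 3*(16 - 16) = 3*0 = 0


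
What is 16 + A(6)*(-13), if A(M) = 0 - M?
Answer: 94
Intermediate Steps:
A(M) = -M
16 + A(6)*(-13) = 16 - 1*6*(-13) = 16 - 6*(-13) = 16 + 78 = 94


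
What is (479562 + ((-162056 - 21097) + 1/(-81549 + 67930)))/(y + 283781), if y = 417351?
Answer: 87756395/207580798 ≈ 0.42276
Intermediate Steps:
(479562 + ((-162056 - 21097) + 1/(-81549 + 67930)))/(y + 283781) = (479562 + ((-162056 - 21097) + 1/(-81549 + 67930)))/(417351 + 283781) = (479562 + (-183153 + 1/(-13619)))/701132 = (479562 + (-183153 - 1/13619))*(1/701132) = (479562 - 2494360708/13619)*(1/701132) = (4036794170/13619)*(1/701132) = 87756395/207580798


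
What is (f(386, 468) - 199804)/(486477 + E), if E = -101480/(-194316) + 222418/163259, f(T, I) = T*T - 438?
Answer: -406429922915406/3858244069195249 ≈ -0.10534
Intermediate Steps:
f(T, I) = -438 + T**2 (f(T, I) = T**2 - 438 = -438 + T**2)
E = 14946724852/7930958961 (E = -101480*(-1/194316) + 222418*(1/163259) = 25370/48579 + 222418/163259 = 14946724852/7930958961 ≈ 1.8846)
(f(386, 468) - 199804)/(486477 + E) = ((-438 + 386**2) - 199804)/(486477 + 14946724852/7930958961) = ((-438 + 148996) - 199804)/(3858244069195249/7930958961) = (148558 - 199804)*(7930958961/3858244069195249) = -51246*7930958961/3858244069195249 = -406429922915406/3858244069195249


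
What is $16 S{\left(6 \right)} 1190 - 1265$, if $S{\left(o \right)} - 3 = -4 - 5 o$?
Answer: $-591505$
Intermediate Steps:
$S{\left(o \right)} = -1 - 5 o$ ($S{\left(o \right)} = 3 - \left(4 + 5 o\right) = -1 - 5 o$)
$16 S{\left(6 \right)} 1190 - 1265 = 16 \left(-1 - 30\right) 1190 - 1265 = 16 \left(-31\right) 1190 - 1265 = \left(-496\right) 1190 - 1265 = -590240 - 1265 = -591505$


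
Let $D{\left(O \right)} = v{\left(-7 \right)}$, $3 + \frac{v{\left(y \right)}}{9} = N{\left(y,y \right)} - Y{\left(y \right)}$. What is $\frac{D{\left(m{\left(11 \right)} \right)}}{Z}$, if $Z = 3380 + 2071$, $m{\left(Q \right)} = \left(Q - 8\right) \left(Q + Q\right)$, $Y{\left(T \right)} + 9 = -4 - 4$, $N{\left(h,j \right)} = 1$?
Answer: $\frac{45}{1817} \approx 0.024766$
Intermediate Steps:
$Y{\left(T \right)} = -17$ ($Y{\left(T \right)} = -9 - 8 = -17$)
$v{\left(y \right)} = 135$ ($v{\left(y \right)} = -27 + 9 \left(1 - -17\right) = -27 + 9 \left(1 + 17\right) = -27 + 9 \cdot 18 = -27 + 162 = 135$)
$m{\left(Q \right)} = 2 Q \left(-8 + Q\right)$ ($m{\left(Q \right)} = \left(-8 + Q\right) 2 Q = 2 Q \left(-8 + Q\right)$)
$D{\left(O \right)} = 135$
$Z = 5451$
$\frac{D{\left(m{\left(11 \right)} \right)}}{Z} = \frac{135}{5451} = 135 \cdot \frac{1}{5451} = \frac{45}{1817}$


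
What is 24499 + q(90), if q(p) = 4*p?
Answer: 24859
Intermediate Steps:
24499 + q(90) = 24499 + 4*90 = 24499 + 360 = 24859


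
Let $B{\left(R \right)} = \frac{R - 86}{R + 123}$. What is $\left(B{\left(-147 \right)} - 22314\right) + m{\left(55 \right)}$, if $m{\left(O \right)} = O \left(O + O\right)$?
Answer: $- \frac{390103}{24} \approx -16254.0$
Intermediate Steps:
$B{\left(R \right)} = \frac{-86 + R}{123 + R}$
$m{\left(O \right)} = 2 O^{2}$ ($m{\left(O \right)} = O 2 O = 2 O^{2}$)
$\left(B{\left(-147 \right)} - 22314\right) + m{\left(55 \right)} = \left(\frac{-86 - 147}{123 - 147} - 22314\right) + 2 \cdot 55^{2} = \left(\frac{1}{-24} \left(-233\right) - 22314\right) + 2 \cdot 3025 = \left(\left(- \frac{1}{24}\right) \left(-233\right) - 22314\right) + 6050 = \left(\frac{233}{24} - 22314\right) + 6050 = - \frac{535303}{24} + 6050 = - \frac{390103}{24}$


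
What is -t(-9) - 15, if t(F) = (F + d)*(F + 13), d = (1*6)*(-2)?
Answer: 69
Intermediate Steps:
d = -12 (d = 6*(-2) = -12)
t(F) = (-12 + F)*(13 + F) (t(F) = (F - 12)*(F + 13) = (-12 + F)*(13 + F))
-t(-9) - 15 = -(-156 - 9 + (-9)²) - 15 = -(-156 - 9 + 81) - 15 = -1*(-84) - 15 = 84 - 15 = 69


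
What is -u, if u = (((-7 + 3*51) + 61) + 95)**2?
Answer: -91204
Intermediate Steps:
u = 91204 (u = (((-7 + 153) + 61) + 95)**2 = ((146 + 61) + 95)**2 = (207 + 95)**2 = 302**2 = 91204)
-u = -1*91204 = -91204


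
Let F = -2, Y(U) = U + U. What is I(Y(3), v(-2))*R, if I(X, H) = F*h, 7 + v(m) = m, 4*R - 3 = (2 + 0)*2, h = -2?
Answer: 7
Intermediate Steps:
Y(U) = 2*U
R = 7/4 (R = ¾ + ((2 + 0)*2)/4 = ¾ + (2*2)/4 = ¾ + (¼)*4 = ¾ + 1 = 7/4 ≈ 1.7500)
v(m) = -7 + m
I(X, H) = 4 (I(X, H) = -2*(-2) = 4)
I(Y(3), v(-2))*R = 4*(7/4) = 7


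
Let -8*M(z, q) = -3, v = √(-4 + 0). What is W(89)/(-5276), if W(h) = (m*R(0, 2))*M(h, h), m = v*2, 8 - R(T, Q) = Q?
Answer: -9*I/5276 ≈ -0.0017058*I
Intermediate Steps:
v = 2*I (v = √(-4) = 2*I ≈ 2.0*I)
M(z, q) = 3/8 (M(z, q) = -⅛*(-3) = 3/8)
R(T, Q) = 8 - Q
m = 4*I (m = (2*I)*2 = 4*I ≈ 4.0*I)
W(h) = 9*I (W(h) = ((4*I)*(8 - 1*2))*(3/8) = ((4*I)*(8 - 2))*(3/8) = ((4*I)*6)*(3/8) = (24*I)*(3/8) = 9*I)
W(89)/(-5276) = (9*I)/(-5276) = (9*I)*(-1/5276) = -9*I/5276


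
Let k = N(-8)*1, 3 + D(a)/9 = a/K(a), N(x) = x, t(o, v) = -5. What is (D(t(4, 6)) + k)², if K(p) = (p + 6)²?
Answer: 6400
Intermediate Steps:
K(p) = (6 + p)²
D(a) = -27 + 9*a/(6 + a)² (D(a) = -27 + 9*(a/((6 + a)²)) = -27 + 9*(a/(6 + a)²) = -27 + 9*a/(6 + a)²)
k = -8 (k = -8*1 = -8)
(D(t(4, 6)) + k)² = ((-27 + 9*(-5)/(6 - 5)²) - 8)² = ((-27 + 9*(-5)/1²) - 8)² = ((-27 + 9*(-5)*1) - 8)² = ((-27 - 45) - 8)² = (-72 - 8)² = (-80)² = 6400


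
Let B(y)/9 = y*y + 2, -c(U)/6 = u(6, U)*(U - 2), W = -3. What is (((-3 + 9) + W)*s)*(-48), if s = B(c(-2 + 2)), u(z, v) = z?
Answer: -6721056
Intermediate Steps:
c(U) = 72 - 36*U (c(U) = -36*(U - 2) = -36*(-2 + U) = -6*(-12 + 6*U) = 72 - 36*U)
B(y) = 18 + 9*y² (B(y) = 9*(y*y + 2) = 9*(y² + 2) = 9*(2 + y²) = 18 + 9*y²)
s = 46674 (s = 18 + 9*(72 - 36*(-2 + 2))² = 18 + 9*(72 - 36*0)² = 18 + 9*(72 + 0)² = 18 + 9*72² = 18 + 9*5184 = 18 + 46656 = 46674)
(((-3 + 9) + W)*s)*(-48) = (((-3 + 9) - 3)*46674)*(-48) = ((6 - 3)*46674)*(-48) = (3*46674)*(-48) = 140022*(-48) = -6721056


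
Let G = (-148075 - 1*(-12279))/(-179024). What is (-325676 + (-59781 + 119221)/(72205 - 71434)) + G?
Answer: -11235374876857/34506876 ≈ -3.2560e+5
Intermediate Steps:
G = 33949/44756 (G = (-148075 + 12279)*(-1/179024) = -135796*(-1/179024) = 33949/44756 ≈ 0.75854)
(-325676 + (-59781 + 119221)/(72205 - 71434)) + G = (-325676 + (-59781 + 119221)/(72205 - 71434)) + 33949/44756 = (-325676 + 59440/771) + 33949/44756 = -251036756/771 + 33949/44756 = -11235374876857/34506876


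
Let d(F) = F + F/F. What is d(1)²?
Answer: 4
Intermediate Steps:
d(F) = 1 + F (d(F) = F + 1 = 1 + F)
d(1)² = (1 + 1)² = 2² = 4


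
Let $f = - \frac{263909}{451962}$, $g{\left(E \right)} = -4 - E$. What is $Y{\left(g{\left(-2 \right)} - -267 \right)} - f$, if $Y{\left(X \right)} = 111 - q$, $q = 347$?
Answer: $- \frac{106399123}{451962} \approx -235.42$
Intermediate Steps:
$f = - \frac{263909}{451962}$ ($f = \left(-263909\right) \frac{1}{451962} = - \frac{263909}{451962} \approx -0.58392$)
$Y{\left(X \right)} = -236$ ($Y{\left(X \right)} = 111 - 347 = -236$)
$Y{\left(g{\left(-2 \right)} - -267 \right)} - f = -236 - - \frac{263909}{451962} = -236 + \frac{263909}{451962} = - \frac{106399123}{451962}$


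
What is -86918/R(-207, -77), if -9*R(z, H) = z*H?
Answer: 86918/1771 ≈ 49.078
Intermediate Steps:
R(z, H) = -H*z/9 (R(z, H) = -z*H/9 = -H*z/9)
-86918/R(-207, -77) = -86918/((-⅑*(-77)*(-207))) = -86918/(-1771) = -86918*(-1/1771) = 86918/1771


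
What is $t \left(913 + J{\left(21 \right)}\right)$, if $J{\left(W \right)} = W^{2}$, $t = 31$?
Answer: $41974$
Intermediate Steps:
$t \left(913 + J{\left(21 \right)}\right) = 31 \left(913 + 21^{2}\right) = 31 \left(913 + 441\right) = 31 \cdot 1354 = 41974$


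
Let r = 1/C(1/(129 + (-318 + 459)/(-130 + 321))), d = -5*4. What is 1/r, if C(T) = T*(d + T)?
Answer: -94623119/614048400 ≈ -0.15410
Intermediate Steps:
d = -20
C(T) = T*(-20 + T)
r = -614048400/94623119 (r = 1/((-20 + 1/(129 + (-318 + 459)/(-130 + 321)))/(129 + (-318 + 459)/(-130 + 321))) = 1/((-20 + 1/(129 + 141/191))/(129 + 141/191)) = 1/((-20 + 1/(24780/191))/(24780/191)) = 1/(191*(-20 + 191/24780)/24780) = 1/((191/24780)*(-495409/24780)) = 1/(-94623119/614048400) = -614048400/94623119 ≈ -6.4894)
1/r = 1/(-614048400/94623119) = -94623119/614048400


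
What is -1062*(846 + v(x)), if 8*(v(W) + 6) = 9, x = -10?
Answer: -3573099/4 ≈ -8.9328e+5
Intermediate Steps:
v(W) = -39/8 (v(W) = -6 + (⅛)*9 = -6 + 9/8 = -39/8)
-1062*(846 + v(x)) = -1062*(846 - 39/8) = -1062*6729/8 = -3573099/4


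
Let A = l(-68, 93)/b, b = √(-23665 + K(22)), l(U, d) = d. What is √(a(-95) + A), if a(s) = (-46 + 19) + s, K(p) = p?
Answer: √(-841937738 - 81437*I*√2627)/2627 ≈ 0.027379 - 11.045*I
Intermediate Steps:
a(s) = -27 + s
b = 3*I*√2627 (b = √(-23665 + 22) = √(-23643) = 3*I*√2627 ≈ 153.76*I)
A = -31*I*√2627/2627 (A = 93/((3*I*√2627)) = 93*(-I*√2627/7881) = -31*I*√2627/2627 ≈ -0.60483*I)
√(a(-95) + A) = √((-27 - 95) - 31*I*√2627/2627) = √(-122 - 31*I*√2627/2627)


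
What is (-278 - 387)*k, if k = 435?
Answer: -289275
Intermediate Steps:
(-278 - 387)*k = (-278 - 387)*435 = -665*435 = -289275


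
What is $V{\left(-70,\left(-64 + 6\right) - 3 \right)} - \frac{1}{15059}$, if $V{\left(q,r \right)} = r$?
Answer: $- \frac{918600}{15059} \approx -61.0$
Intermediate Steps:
$V{\left(-70,\left(-64 + 6\right) - 3 \right)} - \frac{1}{15059} = \left(\left(-64 + 6\right) - 3\right) - \frac{1}{15059} = \left(-58 - 3\right) - \frac{1}{15059} = -61 - \frac{1}{15059} = - \frac{918600}{15059}$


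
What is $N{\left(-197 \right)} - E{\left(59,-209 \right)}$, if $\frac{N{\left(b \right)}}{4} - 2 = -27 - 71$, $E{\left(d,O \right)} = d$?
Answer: $-443$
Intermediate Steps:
$N{\left(b \right)} = -384$ ($N{\left(b \right)} = 8 + 4 \left(-27 - 71\right) = 8 + 4 \left(-98\right) = 8 - 392 = -384$)
$N{\left(-197 \right)} - E{\left(59,-209 \right)} = -384 - 59 = -443$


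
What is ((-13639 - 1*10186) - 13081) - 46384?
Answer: -83290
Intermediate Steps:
((-13639 - 1*10186) - 13081) - 46384 = ((-13639 - 10186) - 13081) - 46384 = (-23825 - 13081) - 46384 = -36906 - 46384 = -83290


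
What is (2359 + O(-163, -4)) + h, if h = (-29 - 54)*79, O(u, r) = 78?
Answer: -4120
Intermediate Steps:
h = -6557 (h = -83*79 = -6557)
(2359 + O(-163, -4)) + h = (2359 + 78) - 6557 = 2437 - 6557 = -4120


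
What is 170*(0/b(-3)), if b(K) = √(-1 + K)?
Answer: 0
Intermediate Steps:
170*(0/b(-3)) = 170*(0/(√(-1 - 3))) = 170*(0/(√(-4))) = 170*(0/((2*I))) = 170*(0*(-I/2)) = 170*0 = 0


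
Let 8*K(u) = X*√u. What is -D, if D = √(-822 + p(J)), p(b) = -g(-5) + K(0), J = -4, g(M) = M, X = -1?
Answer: -I*√817 ≈ -28.583*I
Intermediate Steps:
K(u) = -√u/8 (K(u) = (-√u)/8 = -√u/8)
p(b) = 5 (p(b) = -1*(-5) - √0/8 = 5 - ⅛*0 = 5 + 0 = 5)
D = I*√817 (D = √(-822 + 5) = √(-817) = I*√817 ≈ 28.583*I)
-D = -I*√817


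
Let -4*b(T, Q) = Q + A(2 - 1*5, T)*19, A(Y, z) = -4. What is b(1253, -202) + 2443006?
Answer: 4886151/2 ≈ 2.4431e+6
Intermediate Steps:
b(T, Q) = 19 - Q/4 (b(T, Q) = -(Q - 4*19)/4 = -(Q - 76)/4 = -(-76 + Q)/4 = 19 - Q/4)
b(1253, -202) + 2443006 = (19 - ¼*(-202)) + 2443006 = (19 + 101/2) + 2443006 = 139/2 + 2443006 = 4886151/2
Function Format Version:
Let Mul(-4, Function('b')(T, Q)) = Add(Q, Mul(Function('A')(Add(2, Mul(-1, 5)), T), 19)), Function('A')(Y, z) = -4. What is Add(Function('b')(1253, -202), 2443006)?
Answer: Rational(4886151, 2) ≈ 2.4431e+6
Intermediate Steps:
Function('b')(T, Q) = Add(19, Mul(Rational(-1, 4), Q)) (Function('b')(T, Q) = Mul(Rational(-1, 4), Add(Q, Mul(-4, 19))) = Mul(Rational(-1, 4), Add(Q, -76)) = Mul(Rational(-1, 4), Add(-76, Q)) = Add(19, Mul(Rational(-1, 4), Q)))
Add(Function('b')(1253, -202), 2443006) = Add(Add(19, Mul(Rational(-1, 4), -202)), 2443006) = Add(Add(19, Rational(101, 2)), 2443006) = Add(Rational(139, 2), 2443006) = Rational(4886151, 2)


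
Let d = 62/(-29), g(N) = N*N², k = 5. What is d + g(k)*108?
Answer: 391438/29 ≈ 13498.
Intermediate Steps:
g(N) = N³
d = -62/29 (d = 62*(-1/29) = -62/29 ≈ -2.1379)
d + g(k)*108 = -62/29 + 5³*108 = -62/29 + 125*108 = -62/29 + 13500 = 391438/29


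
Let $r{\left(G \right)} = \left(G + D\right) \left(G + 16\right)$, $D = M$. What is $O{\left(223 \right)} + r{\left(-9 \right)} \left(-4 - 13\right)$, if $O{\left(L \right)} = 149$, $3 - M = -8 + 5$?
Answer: $506$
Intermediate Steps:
$M = 6$ ($M = 3 - \left(-8 + 5\right) = 3 - -3 = 3 + 3 = 6$)
$D = 6$
$r{\left(G \right)} = \left(6 + G\right) \left(16 + G\right)$ ($r{\left(G \right)} = \left(G + 6\right) \left(G + 16\right) = \left(6 + G\right) \left(16 + G\right)$)
$O{\left(223 \right)} + r{\left(-9 \right)} \left(-4 - 13\right) = 149 + \left(96 + \left(-9\right)^{2} + 22 \left(-9\right)\right) \left(-4 - 13\right) = 149 + \left(96 + 81 - 198\right) \left(-4 - 13\right) = 149 - -357 = 149 + 357 = 506$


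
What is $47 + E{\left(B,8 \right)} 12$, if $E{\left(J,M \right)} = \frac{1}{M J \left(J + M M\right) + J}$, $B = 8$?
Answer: $\frac{54241}{1154} \approx 47.003$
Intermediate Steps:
$E{\left(J,M \right)} = \frac{1}{J + J M \left(J + M^{2}\right)}$ ($E{\left(J,M \right)} = \frac{1}{J M \left(J + M^{2}\right) + J} = \frac{1}{J + J M \left(J + M^{2}\right)}$)
$47 + E{\left(B,8 \right)} 12 = 47 + \frac{1}{8 \left(1 + 8^{3} + 8 \cdot 8\right)} 12 = 47 + \frac{1}{8 \left(1 + 512 + 64\right)} 12 = 47 + \frac{1}{8 \cdot 577} \cdot 12 = 47 + \frac{1}{8} \cdot \frac{1}{577} \cdot 12 = 47 + \frac{1}{4616} \cdot 12 = 47 + \frac{3}{1154} = \frac{54241}{1154}$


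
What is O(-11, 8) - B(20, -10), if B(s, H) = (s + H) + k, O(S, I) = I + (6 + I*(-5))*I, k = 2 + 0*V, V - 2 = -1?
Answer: -276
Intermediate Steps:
V = 1 (V = 2 - 1 = 1)
k = 2 (k = 2 + 0*1 = 2 + 0 = 2)
O(S, I) = I + I*(6 - 5*I) (O(S, I) = I + (6 - 5*I)*I = I + I*(6 - 5*I))
B(s, H) = 2 + H + s (B(s, H) = (s + H) + 2 = (H + s) + 2 = 2 + H + s)
O(-11, 8) - B(20, -10) = 8*(7 - 5*8) - (2 - 10 + 20) = 8*(7 - 40) - 1*12 = 8*(-33) - 12 = -264 - 12 = -276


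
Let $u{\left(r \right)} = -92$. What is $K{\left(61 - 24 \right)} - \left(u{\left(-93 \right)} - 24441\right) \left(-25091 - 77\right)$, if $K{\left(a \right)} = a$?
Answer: $-617446507$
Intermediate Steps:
$K{\left(61 - 24 \right)} - \left(u{\left(-93 \right)} - 24441\right) \left(-25091 - 77\right) = \left(61 - 24\right) - \left(-92 - 24441\right) \left(-25091 - 77\right) = \left(61 - 24\right) - - 24533 \left(-25091 - 77\right) = 37 - - 24533 \left(-25091 - 77\right) = 37 - \left(-24533\right) \left(-25168\right) = 37 - 617446544 = -617446507$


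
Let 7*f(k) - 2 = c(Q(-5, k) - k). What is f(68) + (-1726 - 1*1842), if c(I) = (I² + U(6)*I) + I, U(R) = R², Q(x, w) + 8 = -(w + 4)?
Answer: -8546/7 ≈ -1220.9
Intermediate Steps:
Q(x, w) = -12 - w (Q(x, w) = -8 - (w + 4) = -8 - (4 + w) = -8 + (-4 - w) = -12 - w)
c(I) = I² + 37*I (c(I) = (I² + 6²*I) + I = (I² + 36*I) + I = I² + 37*I)
f(k) = 2/7 + (-12 - 2*k)*(25 - 2*k)/7 (f(k) = 2/7 + (((-12 - k) - k)*(37 + ((-12 - k) - k)))/7 = 2/7 + ((-12 - 2*k)*(37 + (-12 - 2*k)))/7 = 2/7 + ((-12 - 2*k)*(25 - 2*k))/7 = 2/7 + (-12 - 2*k)*(25 - 2*k)/7)
f(68) + (-1726 - 1*1842) = (-298/7 - 26/7*68 + (4/7)*68²) + (-1726 - 1*1842) = (-298/7 - 1768/7 + (4/7)*4624) + (-1726 - 1842) = (-298/7 - 1768/7 + 18496/7) - 3568 = 16430/7 - 3568 = -8546/7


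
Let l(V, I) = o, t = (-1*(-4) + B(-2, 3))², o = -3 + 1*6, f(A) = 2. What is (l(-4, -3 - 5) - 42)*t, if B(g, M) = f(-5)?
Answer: -1404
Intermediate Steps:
B(g, M) = 2
o = 3 (o = -3 + 6 = 3)
t = 36 (t = (-1*(-4) + 2)² = (4 + 2)² = 6² = 36)
l(V, I) = 3
(l(-4, -3 - 5) - 42)*t = (3 - 42)*36 = -39*36 = -1404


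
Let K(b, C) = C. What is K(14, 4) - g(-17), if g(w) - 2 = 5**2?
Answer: -23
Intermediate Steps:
g(w) = 27 (g(w) = 2 + 5**2 = 2 + 25 = 27)
K(14, 4) - g(-17) = 4 - 1*27 = 4 - 27 = -23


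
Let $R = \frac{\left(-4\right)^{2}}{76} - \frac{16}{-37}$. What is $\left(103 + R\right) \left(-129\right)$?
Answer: $- \frac{9399069}{703} \approx -13370.0$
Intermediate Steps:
$R = \frac{452}{703}$ ($R = 16 \cdot \frac{1}{76} - - \frac{16}{37} = \frac{4}{19} + \frac{16}{37} = \frac{452}{703} \approx 0.64296$)
$\left(103 + R\right) \left(-129\right) = \left(103 + \frac{452}{703}\right) \left(-129\right) = \frac{72861}{703} \left(-129\right) = - \frac{9399069}{703}$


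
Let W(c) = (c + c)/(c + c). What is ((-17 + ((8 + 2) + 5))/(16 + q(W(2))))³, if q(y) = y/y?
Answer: -8/4913 ≈ -0.0016283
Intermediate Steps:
W(c) = 1 (W(c) = (2*c)/((2*c)) = (2*c)*(1/(2*c)) = 1)
q(y) = 1
((-17 + ((8 + 2) + 5))/(16 + q(W(2))))³ = ((-17 + ((8 + 2) + 5))/(16 + 1))³ = ((-17 + (10 + 5))/17)³ = ((-17 + 15)*(1/17))³ = (-2*1/17)³ = (-2/17)³ = -8/4913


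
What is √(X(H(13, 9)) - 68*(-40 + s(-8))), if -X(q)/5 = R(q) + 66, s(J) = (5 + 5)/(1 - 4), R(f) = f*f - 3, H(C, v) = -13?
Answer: 4*√1005/3 ≈ 42.269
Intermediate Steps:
R(f) = -3 + f² (R(f) = f² - 3 = -3 + f²)
s(J) = -10/3 (s(J) = 10/(-3) = 10*(-⅓) = -10/3)
X(q) = -315 - 5*q² (X(q) = -5*((-3 + q²) + 66) = -5*(63 + q²) = -315 - 5*q²)
√(X(H(13, 9)) - 68*(-40 + s(-8))) = √((-315 - 5*(-13)²) - 68*(-40 - 10/3)) = √((-315 - 5*169) - 68*(-130/3)) = √((-315 - 845) + 8840/3) = √(-1160 + 8840/3) = √(5360/3) = 4*√1005/3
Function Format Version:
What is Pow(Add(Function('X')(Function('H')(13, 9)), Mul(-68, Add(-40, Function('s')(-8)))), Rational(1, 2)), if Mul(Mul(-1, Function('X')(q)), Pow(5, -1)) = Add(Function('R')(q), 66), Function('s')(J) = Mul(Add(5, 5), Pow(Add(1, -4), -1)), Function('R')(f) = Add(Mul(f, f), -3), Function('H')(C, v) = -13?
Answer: Mul(Rational(4, 3), Pow(1005, Rational(1, 2))) ≈ 42.269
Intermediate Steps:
Function('R')(f) = Add(-3, Pow(f, 2)) (Function('R')(f) = Add(Pow(f, 2), -3) = Add(-3, Pow(f, 2)))
Function('s')(J) = Rational(-10, 3) (Function('s')(J) = Mul(10, Pow(-3, -1)) = Mul(10, Rational(-1, 3)) = Rational(-10, 3))
Function('X')(q) = Add(-315, Mul(-5, Pow(q, 2))) (Function('X')(q) = Mul(-5, Add(Add(-3, Pow(q, 2)), 66)) = Mul(-5, Add(63, Pow(q, 2))) = Add(-315, Mul(-5, Pow(q, 2))))
Pow(Add(Function('X')(Function('H')(13, 9)), Mul(-68, Add(-40, Function('s')(-8)))), Rational(1, 2)) = Pow(Add(Add(-315, Mul(-5, Pow(-13, 2))), Mul(-68, Add(-40, Rational(-10, 3)))), Rational(1, 2)) = Pow(Add(Add(-315, Mul(-5, 169)), Mul(-68, Rational(-130, 3))), Rational(1, 2)) = Pow(Add(Add(-315, -845), Rational(8840, 3)), Rational(1, 2)) = Pow(Add(-1160, Rational(8840, 3)), Rational(1, 2)) = Pow(Rational(5360, 3), Rational(1, 2)) = Mul(Rational(4, 3), Pow(1005, Rational(1, 2)))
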